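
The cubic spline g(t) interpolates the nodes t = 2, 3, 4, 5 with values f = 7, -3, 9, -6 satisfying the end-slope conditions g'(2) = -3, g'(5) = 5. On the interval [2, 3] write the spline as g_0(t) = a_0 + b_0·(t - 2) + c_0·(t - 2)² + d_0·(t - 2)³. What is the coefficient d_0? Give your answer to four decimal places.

20.3333

Put M_i = g'' at the i-th knot. Here h = (1, 1, 1) and Δ = (-10, 12, -15), so the interior equations h_(i-1)·M_(i-1) + 2(h_(i-1)+h_i)·M_i + h_i·M_(i+1) = 6(Δ_i − Δ_(i-1)) read
  1·M_0 + 4·M_1 + 1·M_2 = 6(Δ_1 - Δ_0) = 132
  1·M_1 + 4·M_2 + 1·M_3 = 6(Δ_2 - Δ_1) = -162
Clamped end conditions give two more equations: 2h_0·M_0 + h_0·M_1 = 6(Δ_0 - g'(2)) = -42 and h_2·M_2 + 2h_2·M_3 = 6(g'(5) - Δ_2) = 120.
Solving: M_0 = -164/3, M_1 = 202/3, M_2 = -248/3, M_3 = 304/3.
On [2, 3], with g_0(t) = a_0 + b_0·(t - 2) + c_0·(t - 2)² + d_0·(t - 2)³: c_0 = M_0/2 = -82/3, d_0 = (M_1 - M_0)/(6h_0) = 61/3, b_0 = Δ_0 - h_0(2M_0 + M_1)/6 = -3.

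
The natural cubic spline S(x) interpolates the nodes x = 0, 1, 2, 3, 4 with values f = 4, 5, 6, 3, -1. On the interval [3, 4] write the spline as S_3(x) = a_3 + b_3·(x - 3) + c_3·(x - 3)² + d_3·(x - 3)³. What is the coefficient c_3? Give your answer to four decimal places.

0.0536

Let M_i = S''(x_i). Step sizes h_i = 1, 1, 1, 1; slopes of the chords Δ_i = (y_(i+1) - y_i)/h_i = 1, 1, -3, -4.
  1·M_0 + 4·M_1 + 1·M_2 = 6(Δ_1 - Δ_0) = 0
  1·M_1 + 4·M_2 + 1·M_3 = 6(Δ_2 - Δ_1) = -24
  1·M_2 + 4·M_3 + 1·M_4 = 6(Δ_3 - Δ_2) = -6
Natural end conditions: M_0 = M_4 = 0.
Forward elimination and back-substitution give M_0 = 0, M_1 = 45/28, M_2 = -45/7, M_3 = 3/28, M_4 = 0.
On [3, 4], with S_3(x) = a_3 + b_3·(x - 3) + c_3·(x - 3)² + d_3·(x - 3)³: c_3 = M_3/2 = 3/56, d_3 = (M_4 - M_3)/(6h_3) = -1/56, b_3 = Δ_3 - h_3(2M_3 + M_4)/6 = -113/28.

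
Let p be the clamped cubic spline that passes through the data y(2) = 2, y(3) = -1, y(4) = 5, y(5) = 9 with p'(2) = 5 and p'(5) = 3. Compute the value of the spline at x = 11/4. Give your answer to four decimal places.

With M_i denoting the second derivative at x_i, h_i = 1, 1, 1, and Δ_i = (y_(i+1) − y_i)/h_i = -3, 6, 4:
  1·M_0 + 4·M_1 + 1·M_2 = 6(Δ_1 - Δ_0) = 54
  1·M_1 + 4·M_2 + 1·M_3 = 6(Δ_2 - Δ_1) = -12
Clamped end conditions give two more equations: 2h_0·M_0 + h_0·M_1 = 6(Δ_0 - p'(2)) = -48 and h_2·M_2 + 2h_2·M_3 = 6(p'(5) - Δ_2) = -6.
Solving: M_0 = -548/15, M_1 = 376/15, M_2 = -146/15, M_3 = 28/15.
On [2, 3], p(x) = 2 + 5·(x - 2) - 274/15·(x - 2)² + 154/15·(x - 2)³.
With (x - 2) = 3/4: p(11/4) = -31/160.

-0.1938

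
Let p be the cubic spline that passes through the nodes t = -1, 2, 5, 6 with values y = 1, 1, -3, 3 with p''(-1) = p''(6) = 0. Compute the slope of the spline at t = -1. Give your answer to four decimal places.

Write M_i for p''(x_i). With h_i = 3, 3, 1 and divided differences Δ_i = 0, -4/3, 6, the continuity of p' gives the tridiagonal system
  3·M_0 + 12·M_1 + 3·M_2 = 6(Δ_1 - Δ_0) = -8
  3·M_1 + 8·M_2 + 1·M_3 = 6(Δ_2 - Δ_1) = 44
Natural end conditions: M_0 = M_3 = 0.
Hence M_0 = 0, M_1 = -196/87, M_2 = 184/29, M_3 = 0.
On [-1, 2], p'(t) = b_0 + 2c_0·(t + 1) + 3d_0·(t + 1)² with b_0 = Δ_0 - h_0(2M_0 + M_1)/6 = 98/87, c_0 = M_0/2 = 0, d_0 = (M_1 - M_0)/(6h_0) = -98/783. So p'(-1) = 98/87.

1.1264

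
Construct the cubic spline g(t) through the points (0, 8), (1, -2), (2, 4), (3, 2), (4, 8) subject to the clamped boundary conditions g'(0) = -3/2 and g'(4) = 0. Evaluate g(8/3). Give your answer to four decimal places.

Let σ_i = g''(x_i). Step sizes h_i = 1, 1, 1, 1; slopes of the chords Δ_i = (y_(i+1) - y_i)/h_i = -10, 6, -2, 6.
  1·σ_0 + 4·σ_1 + 1·σ_2 = 6(Δ_1 - Δ_0) = 96
  1·σ_1 + 4·σ_2 + 1·σ_3 = 6(Δ_2 - Δ_1) = -48
  1·σ_2 + 4·σ_3 + 1·σ_4 = 6(Δ_3 - Δ_2) = 48
Clamped end conditions give two more equations: 2h_0·σ_0 + h_0·σ_1 = 6(Δ_0 - g'(0)) = -51 and h_3·σ_3 + 2h_3·σ_4 = 6(g'(4) - Δ_3) = -36.
Solving the tridiagonal system: σ_0 = -2637/56, σ_1 = 1209/28, σ_2 = -237/8, σ_3 = 765/28, σ_4 = -1773/56.
On [2, 3], g(t) = 4 + 93/28·(t - 2) - 237/16·(t - 2)² + 1063/112·(t - 2)³.
With (t - 2) = 2/3: g(8/3) = 1847/756.

2.4431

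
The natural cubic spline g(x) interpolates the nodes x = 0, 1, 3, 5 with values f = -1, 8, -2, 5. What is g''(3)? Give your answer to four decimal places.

Put σ_i = g'' at the i-th knot. Here h = (1, 2, 2) and Δ = (9, -5, 7/2), so the interior equations h_(i-1)·σ_(i-1) + 2(h_(i-1)+h_i)·σ_i + h_i·σ_(i+1) = 6(Δ_i − Δ_(i-1)) read
  1·σ_0 + 6·σ_1 + 2·σ_2 = 6(Δ_1 - Δ_0) = -84
  2·σ_1 + 8·σ_2 + 2·σ_3 = 6(Δ_2 - Δ_1) = 51
Natural end conditions: σ_0 = σ_3 = 0.
Solving: σ_0 = 0, σ_1 = -387/22, σ_2 = 237/22, σ_3 = 0.

10.7727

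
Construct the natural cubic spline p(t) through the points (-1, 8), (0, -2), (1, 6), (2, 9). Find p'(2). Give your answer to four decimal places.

Put M_i = p'' at the i-th knot. Here h = (1, 1, 1) and Δ = (-10, 8, 3), so the interior equations h_(i-1)·M_(i-1) + 2(h_(i-1)+h_i)·M_i + h_i·M_(i+1) = 6(Δ_i − Δ_(i-1)) read
  1·M_0 + 4·M_1 + 1·M_2 = 6(Δ_1 - Δ_0) = 108
  1·M_1 + 4·M_2 + 1·M_3 = 6(Δ_2 - Δ_1) = -30
Natural end conditions: M_0 = M_3 = 0.
Forward elimination and back-substitution give M_0 = 0, M_1 = 154/5, M_2 = -76/5, M_3 = 0.
On [1, 2], p'(t) = b_2 + 2c_2·(t - 1) + 3d_2·(t - 1)² with b_2 = Δ_2 - h_2(2M_2 + M_3)/6 = 121/15, c_2 = M_2/2 = -38/5, d_2 = (M_3 - M_2)/(6h_2) = 38/15. So p'(2) = 7/15.

0.4667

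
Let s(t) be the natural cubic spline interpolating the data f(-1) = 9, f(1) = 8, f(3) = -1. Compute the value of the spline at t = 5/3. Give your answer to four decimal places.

5.7407

With M_i denoting the second derivative at x_i, h_i = 2, 2, and Δ_i = (y_(i+1) − y_i)/h_i = -1/2, -9/2:
  2·M_0 + 8·M_1 + 2·M_2 = 6(Δ_1 - Δ_0) = -24
Natural end conditions: M_0 = M_2 = 0.
Forward elimination and back-substitution give M_0 = 0, M_1 = -3, M_2 = 0.
On [1, 3], s(t) = 8 - 5/2·(t - 1) - 3/2·(t - 1)² + 1/4·(t - 1)³.
With (t - 1) = 2/3: s(5/3) = 155/27.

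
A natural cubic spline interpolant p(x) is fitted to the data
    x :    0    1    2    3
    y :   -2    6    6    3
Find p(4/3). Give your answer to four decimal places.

6.7951

With m_i denoting the second derivative at x_i, h_i = 1, 1, 1, and Δ_i = (y_(i+1) − y_i)/h_i = 8, 0, -3:
  1·m_0 + 4·m_1 + 1·m_2 = 6(Δ_1 - Δ_0) = -48
  1·m_1 + 4·m_2 + 1·m_3 = 6(Δ_2 - Δ_1) = -18
Natural end conditions: m_0 = m_3 = 0.
Solving the tridiagonal system: m_0 = 0, m_1 = -58/5, m_2 = -8/5, m_3 = 0.
On [1, 2], p(x) = 6 + 62/15·(x - 1) - 29/5·(x - 1)² + 5/3·(x - 1)³.
With (x - 1) = 1/3: p(4/3) = 2752/405.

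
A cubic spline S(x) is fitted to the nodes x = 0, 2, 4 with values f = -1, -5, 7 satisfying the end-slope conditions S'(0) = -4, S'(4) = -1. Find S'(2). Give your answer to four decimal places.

4.2500

With M_i denoting the second derivative at x_i, h_i = 2, 2, and Δ_i = (y_(i+1) − y_i)/h_i = -2, 6:
  2·M_0 + 8·M_1 + 2·M_2 = 6(Δ_1 - Δ_0) = 48
Clamped end conditions give two more equations: 2h_0·M_0 + h_0·M_1 = 6(Δ_0 - S'(0)) = 12 and h_1·M_1 + 2h_1·M_2 = 6(S'(4) - Δ_1) = -42.
Solving: M_0 = -9/4, M_1 = 21/2, M_2 = -63/4.
On [2, 4], S'(x) = b_1 + 2c_1·(x - 2) + 3d_1·(x - 2)² with b_1 = Δ_1 - h_1(2M_1 + M_2)/6 = 17/4, c_1 = M_1/2 = 21/4, d_1 = (M_2 - M_1)/(6h_1) = -35/16. So S'(2) = 17/4.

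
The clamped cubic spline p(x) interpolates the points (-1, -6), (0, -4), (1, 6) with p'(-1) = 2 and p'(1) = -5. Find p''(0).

31

Let M_i = p''(x_i). Step sizes h_i = 1, 1; slopes of the chords Δ_i = (y_(i+1) - y_i)/h_i = 2, 10.
  1·M_0 + 4·M_1 + 1·M_2 = 6(Δ_1 - Δ_0) = 48
Clamped end conditions give two more equations: 2h_0·M_0 + h_0·M_1 = 6(Δ_0 - p'(-1)) = 0 and h_1·M_1 + 2h_1·M_2 = 6(p'(1) - Δ_1) = -90.
Forward elimination and back-substitution give M_0 = -31/2, M_1 = 31, M_2 = -121/2.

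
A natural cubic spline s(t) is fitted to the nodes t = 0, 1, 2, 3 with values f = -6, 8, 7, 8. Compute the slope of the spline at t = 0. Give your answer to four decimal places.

Let σ_i = s''(x_i). Step sizes h_i = 1, 1, 1; slopes of the chords Δ_i = (y_(i+1) - y_i)/h_i = 14, -1, 1.
  1·σ_0 + 4·σ_1 + 1·σ_2 = 6(Δ_1 - Δ_0) = -90
  1·σ_1 + 4·σ_2 + 1·σ_3 = 6(Δ_2 - Δ_1) = 12
Natural end conditions: σ_0 = σ_3 = 0.
Solving the tridiagonal system: σ_0 = 0, σ_1 = -124/5, σ_2 = 46/5, σ_3 = 0.
On [0, 1], s'(t) = b_0 + 2c_0·t + 3d_0·t² with b_0 = Δ_0 - h_0(2σ_0 + σ_1)/6 = 272/15, c_0 = σ_0/2 = 0, d_0 = (σ_1 - σ_0)/(6h_0) = -62/15. So s'(0) = 272/15.

18.1333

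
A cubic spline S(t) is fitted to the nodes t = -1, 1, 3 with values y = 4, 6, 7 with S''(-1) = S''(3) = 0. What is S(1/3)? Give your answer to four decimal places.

Let m_i = S''(x_i). Step sizes h_i = 2, 2; slopes of the chords Δ_i = (y_(i+1) - y_i)/h_i = 1, 1/2.
  2·m_0 + 8·m_1 + 2·m_2 = 6(Δ_1 - Δ_0) = -3
Natural end conditions: m_0 = m_2 = 0.
Forward elimination and back-substitution give m_0 = 0, m_1 = -3/8, m_2 = 0.
On [-1, 1], S(t) = 4 + 9/8·(t + 1) + 0·(t + 1)² - 1/32·(t + 1)³.
With (t + 1) = 4/3: S(1/3) = 293/54.

5.4259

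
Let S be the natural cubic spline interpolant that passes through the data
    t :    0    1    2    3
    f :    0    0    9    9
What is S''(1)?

Put M_i = S'' at the i-th knot. Here h = (1, 1, 1) and Δ = (0, 9, 0), so the interior equations h_(i-1)·M_(i-1) + 2(h_(i-1)+h_i)·M_i + h_i·M_(i+1) = 6(Δ_i − Δ_(i-1)) read
  1·M_0 + 4·M_1 + 1·M_2 = 6(Δ_1 - Δ_0) = 54
  1·M_1 + 4·M_2 + 1·M_3 = 6(Δ_2 - Δ_1) = -54
Natural end conditions: M_0 = M_3 = 0.
Forward elimination and back-substitution give M_0 = 0, M_1 = 18, M_2 = -18, M_3 = 0.

18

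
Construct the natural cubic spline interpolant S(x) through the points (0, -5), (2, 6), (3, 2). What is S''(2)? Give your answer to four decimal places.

-9.5000

With m_i denoting the second derivative at x_i, h_i = 2, 1, and Δ_i = (y_(i+1) − y_i)/h_i = 11/2, -4:
  2·m_0 + 6·m_1 + 1·m_2 = 6(Δ_1 - Δ_0) = -57
Natural end conditions: m_0 = m_2 = 0.
Solving the tridiagonal system: m_0 = 0, m_1 = -19/2, m_2 = 0.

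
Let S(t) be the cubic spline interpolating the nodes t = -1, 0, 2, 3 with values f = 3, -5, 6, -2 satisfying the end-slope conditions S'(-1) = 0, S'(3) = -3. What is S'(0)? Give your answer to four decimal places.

-4.6714

Write m_i for S''(x_i). With h_i = 1, 2, 1 and divided differences Δ_i = -8, 11/2, -8, the continuity of S' gives the tridiagonal system
  1·m_0 + 6·m_1 + 2·m_2 = 6(Δ_1 - Δ_0) = 81
  2·m_1 + 6·m_2 + 1·m_3 = 6(Δ_2 - Δ_1) = -81
Clamped end conditions give two more equations: 2h_0·m_0 + h_0·m_1 = 6(Δ_0 - S'(-1)) = -48 and h_2·m_2 + 2h_2·m_3 = 6(S'(3) - Δ_2) = 30.
Hence m_0 = -1353/35, m_1 = 1026/35, m_2 = -984/35, m_3 = 1017/35.
On [0, 2], S'(t) = b_1 + 2c_1·t + 3d_1·t² with b_1 = Δ_1 - h_1(2m_1 + m_2)/6 = -327/70, c_1 = m_1/2 = 513/35, d_1 = (m_2 - m_1)/(6h_1) = -67/14. So S'(0) = -327/70.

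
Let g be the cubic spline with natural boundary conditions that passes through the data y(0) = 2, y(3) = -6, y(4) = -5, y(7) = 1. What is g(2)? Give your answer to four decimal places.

With m_i denoting the second derivative at x_i, h_i = 3, 1, 3, and Δ_i = (y_(i+1) − y_i)/h_i = -8/3, 1, 2:
  3·m_0 + 8·m_1 + 1·m_2 = 6(Δ_1 - Δ_0) = 22
  1·m_1 + 8·m_2 + 3·m_3 = 6(Δ_2 - Δ_1) = 6
Natural end conditions: m_0 = m_3 = 0.
Forward elimination and back-substitution give m_0 = 0, m_1 = 170/63, m_2 = 26/63, m_3 = 0.
On [0, 3], g(t) = 2 - 253/63·t + 0·t² + 85/567·t³.
With t = 2: g(2) = -2740/567.

-4.8325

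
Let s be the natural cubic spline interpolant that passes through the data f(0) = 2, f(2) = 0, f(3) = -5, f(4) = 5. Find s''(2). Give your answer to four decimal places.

-8.0870

Put M_i = s'' at the i-th knot. Here h = (2, 1, 1) and Δ = (-1, -5, 10), so the interior equations h_(i-1)·M_(i-1) + 2(h_(i-1)+h_i)·M_i + h_i·M_(i+1) = 6(Δ_i − Δ_(i-1)) read
  2·M_0 + 6·M_1 + 1·M_2 = 6(Δ_1 - Δ_0) = -24
  1·M_1 + 4·M_2 + 1·M_3 = 6(Δ_2 - Δ_1) = 90
Natural end conditions: M_0 = M_3 = 0.
Hence M_0 = 0, M_1 = -186/23, M_2 = 564/23, M_3 = 0.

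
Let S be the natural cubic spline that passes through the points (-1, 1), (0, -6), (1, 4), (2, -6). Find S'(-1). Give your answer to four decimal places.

With m_i denoting the second derivative at x_i, h_i = 1, 1, 1, and Δ_i = (y_(i+1) − y_i)/h_i = -7, 10, -10:
  1·m_0 + 4·m_1 + 1·m_2 = 6(Δ_1 - Δ_0) = 102
  1·m_1 + 4·m_2 + 1·m_3 = 6(Δ_2 - Δ_1) = -120
Natural end conditions: m_0 = m_3 = 0.
Forward elimination and back-substitution give m_0 = 0, m_1 = 176/5, m_2 = -194/5, m_3 = 0.
On [-1, 0], S'(x) = b_0 + 2c_0·(x + 1) + 3d_0·(x + 1)² with b_0 = Δ_0 - h_0(2m_0 + m_1)/6 = -193/15, c_0 = m_0/2 = 0, d_0 = (m_1 - m_0)/(6h_0) = 88/15. So S'(-1) = -193/15.

-12.8667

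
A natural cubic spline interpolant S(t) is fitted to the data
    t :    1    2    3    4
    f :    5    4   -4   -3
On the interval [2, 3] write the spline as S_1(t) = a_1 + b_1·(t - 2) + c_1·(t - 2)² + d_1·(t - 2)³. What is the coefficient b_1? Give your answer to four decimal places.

Let m_i = S''(x_i). Step sizes h_i = 1, 1, 1; slopes of the chords Δ_i = (y_(i+1) - y_i)/h_i = -1, -8, 1.
  1·m_0 + 4·m_1 + 1·m_2 = 6(Δ_1 - Δ_0) = -42
  1·m_1 + 4·m_2 + 1·m_3 = 6(Δ_2 - Δ_1) = 54
Natural end conditions: m_0 = m_3 = 0.
Hence m_0 = 0, m_1 = -74/5, m_2 = 86/5, m_3 = 0.
On [2, 3], with S_1(t) = a_1 + b_1·(t - 2) + c_1·(t - 2)² + d_1·(t - 2)³: c_1 = m_1/2 = -37/5, d_1 = (m_2 - m_1)/(6h_1) = 16/3, b_1 = Δ_1 - h_1(2m_1 + m_2)/6 = -89/15.

-5.9333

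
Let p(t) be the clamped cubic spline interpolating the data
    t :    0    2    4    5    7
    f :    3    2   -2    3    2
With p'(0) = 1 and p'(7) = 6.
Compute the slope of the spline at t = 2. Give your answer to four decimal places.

-3.0410

Write m_i for p''(x_i). With h_i = 2, 2, 1, 2 and divided differences Δ_i = -1/2, -2, 5, -1/2, the continuity of p' gives the tridiagonal system
  2·m_0 + 8·m_1 + 2·m_2 = 6(Δ_1 - Δ_0) = -9
  2·m_1 + 6·m_2 + 1·m_3 = 6(Δ_2 - Δ_1) = 42
  1·m_2 + 6·m_3 + 2·m_4 = 6(Δ_3 - Δ_2) = -33
Clamped end conditions give two more equations: 2h_0·m_0 + h_0·m_1 = 6(Δ_0 - p'(0)) = -9 and h_3·m_3 + 2h_3·m_4 = 6(p'(7) - Δ_3) = 39.
Solving: m_0 = -28/61, m_1 = -437/122, m_2 = 1255/122, m_3 = -766/61, m_4 = 3911/244.
On [2, 4], p'(t) = b_1 + 2c_1·(t - 2) + 3d_1·(t - 2)² with b_1 = Δ_1 - h_1(2m_1 + m_2)/6 = -371/122, c_1 = m_1/2 = -437/244, d_1 = (m_2 - m_1)/(6h_1) = 141/122. So p'(2) = -371/122.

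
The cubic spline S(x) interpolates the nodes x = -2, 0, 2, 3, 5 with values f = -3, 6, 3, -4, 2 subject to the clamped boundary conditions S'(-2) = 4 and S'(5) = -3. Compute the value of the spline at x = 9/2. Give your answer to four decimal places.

With m_i denoting the second derivative at x_i, h_i = 2, 2, 1, 2, and Δ_i = (y_(i+1) − y_i)/h_i = 9/2, -3/2, -7, 3:
  2·m_0 + 8·m_1 + 2·m_2 = 6(Δ_1 - Δ_0) = -36
  2·m_1 + 6·m_2 + 1·m_3 = 6(Δ_2 - Δ_1) = -33
  1·m_2 + 6·m_3 + 2·m_4 = 6(Δ_3 - Δ_2) = 60
Clamped end conditions give two more equations: 2h_0·m_0 + h_0·m_1 = 6(Δ_0 - S'(-2)) = 3 and h_3·m_3 + 2h_3·m_4 = 6(S'(5) - Δ_3) = -36.
Solving: m_0 = 146/61, m_1 = -401/122, m_2 = -442/61, m_3 = 1040/61, m_4 = -1069/61.
On [3, 5], S(x) = -4 - 154/61·(x - 3) + 520/61·(x - 3)² - 703/244·(x - 3)³.
With (x - 3) = 3/2: S(9/2) = 3259/1952.

1.6696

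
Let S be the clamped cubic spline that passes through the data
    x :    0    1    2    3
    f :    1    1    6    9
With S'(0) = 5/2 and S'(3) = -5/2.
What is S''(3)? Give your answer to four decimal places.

-15.5333

Write M_i for S''(x_i). With h_i = 1, 1, 1 and divided differences Δ_i = 0, 5, 3, the continuity of S' gives the tridiagonal system
  1·M_0 + 4·M_1 + 1·M_2 = 6(Δ_1 - Δ_0) = 30
  1·M_1 + 4·M_2 + 1·M_3 = 6(Δ_2 - Δ_1) = -12
Clamped end conditions give two more equations: 2h_0·M_0 + h_0·M_1 = 6(Δ_0 - S'(0)) = -15 and h_2·M_2 + 2h_2·M_3 = 6(S'(3) - Δ_2) = -33.
Solving the tridiagonal system: M_0 = -197/15, M_1 = 169/15, M_2 = -29/15, M_3 = -233/15.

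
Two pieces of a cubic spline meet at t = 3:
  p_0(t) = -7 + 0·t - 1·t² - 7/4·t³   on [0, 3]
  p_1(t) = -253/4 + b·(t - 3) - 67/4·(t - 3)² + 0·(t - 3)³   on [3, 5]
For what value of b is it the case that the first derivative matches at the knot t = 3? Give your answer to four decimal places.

-53.2500

p_0'(t) = 0 - 2·t - 21/4·t², so p_0'(3) = -213/4. On the right, p_1'(3) = b, so b = -213/4.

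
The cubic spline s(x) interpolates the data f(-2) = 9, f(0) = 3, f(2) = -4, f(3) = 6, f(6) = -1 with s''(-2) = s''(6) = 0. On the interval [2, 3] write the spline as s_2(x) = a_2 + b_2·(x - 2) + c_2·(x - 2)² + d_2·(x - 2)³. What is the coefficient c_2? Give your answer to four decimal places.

8.4651

Let m_i = s''(x_i). Step sizes h_i = 2, 2, 1, 3; slopes of the chords Δ_i = (y_(i+1) - y_i)/h_i = -3, -7/2, 10, -7/3.
  2·m_0 + 8·m_1 + 2·m_2 = 6(Δ_1 - Δ_0) = -3
  2·m_1 + 6·m_2 + 1·m_3 = 6(Δ_2 - Δ_1) = 81
  1·m_2 + 8·m_3 + 3·m_4 = 6(Δ_3 - Δ_2) = -74
Natural end conditions: m_0 = m_4 = 0.
Solving: m_0 = 0, m_1 = -1585/344, m_2 = 728/43, m_3 = -1955/172, m_4 = 0.
On [2, 3], with s_2(x) = a_2 + b_2·(x - 2) + c_2·(x - 2)² + d_2·(x - 2)³: c_2 = m_2/2 = 364/43, d_2 = (m_3 - m_2)/(6h_2) = -4867/1032, b_2 = Δ_2 - h_2(2m_2 + m_3)/6 = 6451/1032.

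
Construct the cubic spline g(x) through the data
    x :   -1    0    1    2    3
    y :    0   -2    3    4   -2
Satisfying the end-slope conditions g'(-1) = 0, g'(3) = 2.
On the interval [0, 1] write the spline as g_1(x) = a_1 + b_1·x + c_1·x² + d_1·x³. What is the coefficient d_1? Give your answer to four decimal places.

-3.4643

With M_i denoting the second derivative at x_i, h_i = 1, 1, 1, 1, and Δ_i = (y_(i+1) − y_i)/h_i = -2, 5, 1, -6:
  1·M_0 + 4·M_1 + 1·M_2 = 6(Δ_1 - Δ_0) = 42
  1·M_1 + 4·M_2 + 1·M_3 = 6(Δ_2 - Δ_1) = -24
  1·M_2 + 4·M_3 + 1·M_4 = 6(Δ_3 - Δ_2) = -42
Clamped end conditions give two more equations: 2h_0·M_0 + h_0·M_1 = 6(Δ_0 - g'(-1)) = -12 and h_3·M_3 + 2h_3·M_4 = 6(g'(3) - Δ_3) = 48.
Hence M_0 = -191/14, M_1 = 107/7, M_2 = -11/2, M_3 = -121/7, M_4 = 457/14.
On [0, 1], with g_1(x) = a_1 + b_1·x + c_1·x² + d_1·x³: c_1 = M_1/2 = 107/14, d_1 = (M_2 - M_1)/(6h_1) = -97/28, b_1 = Δ_1 - h_1(2M_1 + M_2)/6 = 23/28.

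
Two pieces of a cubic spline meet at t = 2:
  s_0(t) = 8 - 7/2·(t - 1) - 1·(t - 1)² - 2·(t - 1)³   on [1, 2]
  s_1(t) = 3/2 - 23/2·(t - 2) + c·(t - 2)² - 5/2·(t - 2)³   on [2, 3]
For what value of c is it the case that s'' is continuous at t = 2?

s_0''(t) = -2 - 12·(t - 1), so s_0''(2) = -14. On the right, s_1''(2) = 2c, so c = -7.

-7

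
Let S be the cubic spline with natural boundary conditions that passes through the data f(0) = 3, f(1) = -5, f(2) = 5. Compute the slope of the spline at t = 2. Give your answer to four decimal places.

14.5000

Let m_i = S''(x_i). Step sizes h_i = 1, 1; slopes of the chords Δ_i = (y_(i+1) - y_i)/h_i = -8, 10.
  1·m_0 + 4·m_1 + 1·m_2 = 6(Δ_1 - Δ_0) = 108
Natural end conditions: m_0 = m_2 = 0.
Hence m_0 = 0, m_1 = 27, m_2 = 0.
On [1, 2], S'(t) = b_1 + 2c_1·(t - 1) + 3d_1·(t - 1)² with b_1 = Δ_1 - h_1(2m_1 + m_2)/6 = 1, c_1 = m_1/2 = 27/2, d_1 = (m_2 - m_1)/(6h_1) = -9/2. So S'(2) = 29/2.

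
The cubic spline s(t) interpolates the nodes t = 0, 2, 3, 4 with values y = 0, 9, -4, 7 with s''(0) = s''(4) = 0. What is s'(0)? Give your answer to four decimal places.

Put M_i = s'' at the i-th knot. Here h = (2, 1, 1) and Δ = (9/2, -13, 11), so the interior equations h_(i-1)·M_(i-1) + 2(h_(i-1)+h_i)·M_i + h_i·M_(i+1) = 6(Δ_i − Δ_(i-1)) read
  2·M_0 + 6·M_1 + 1·M_2 = 6(Δ_1 - Δ_0) = -105
  1·M_1 + 4·M_2 + 1·M_3 = 6(Δ_2 - Δ_1) = 144
Natural end conditions: M_0 = M_3 = 0.
Solving the tridiagonal system: M_0 = 0, M_1 = -564/23, M_2 = 969/23, M_3 = 0.
On [0, 2], s'(t) = b_0 + 2c_0·t + 3d_0·t² with b_0 = Δ_0 - h_0(2M_0 + M_1)/6 = 583/46, c_0 = M_0/2 = 0, d_0 = (M_1 - M_0)/(6h_0) = -47/23. So s'(0) = 583/46.

12.6739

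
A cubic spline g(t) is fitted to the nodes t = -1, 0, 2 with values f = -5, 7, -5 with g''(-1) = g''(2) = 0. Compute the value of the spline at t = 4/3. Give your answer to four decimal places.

Put m_i = g'' at the i-th knot. Here h = (1, 2) and Δ = (12, -6), so the interior equations h_(i-1)·m_(i-1) + 2(h_(i-1)+h_i)·m_i + h_i·m_(i+1) = 6(Δ_i − Δ_(i-1)) read
  1·m_0 + 6·m_1 + 2·m_2 = 6(Δ_1 - Δ_0) = -108
Natural end conditions: m_0 = m_2 = 0.
Solving the tridiagonal system: m_0 = 0, m_1 = -18, m_2 = 0.
On [0, 2], g(t) = 7 + 6·t - 9·t² + 3/2·t³.
With t = 4/3: g(4/3) = 23/9.

2.5556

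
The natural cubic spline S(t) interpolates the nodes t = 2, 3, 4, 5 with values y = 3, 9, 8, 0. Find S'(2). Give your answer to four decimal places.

Put M_i = S'' at the i-th knot. Here h = (1, 1, 1) and Δ = (6, -1, -8), so the interior equations h_(i-1)·M_(i-1) + 2(h_(i-1)+h_i)·M_i + h_i·M_(i+1) = 6(Δ_i − Δ_(i-1)) read
  1·M_0 + 4·M_1 + 1·M_2 = 6(Δ_1 - Δ_0) = -42
  1·M_1 + 4·M_2 + 1·M_3 = 6(Δ_2 - Δ_1) = -42
Natural end conditions: M_0 = M_3 = 0.
Solving: M_0 = 0, M_1 = -42/5, M_2 = -42/5, M_3 = 0.
On [2, 3], S'(t) = b_0 + 2c_0·(t - 2) + 3d_0·(t - 2)² with b_0 = Δ_0 - h_0(2M_0 + M_1)/6 = 37/5, c_0 = M_0/2 = 0, d_0 = (M_1 - M_0)/(6h_0) = -7/5. So S'(2) = 37/5.

7.4000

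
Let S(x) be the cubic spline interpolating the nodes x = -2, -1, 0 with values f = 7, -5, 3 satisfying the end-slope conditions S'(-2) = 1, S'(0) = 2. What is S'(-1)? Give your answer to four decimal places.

-3.7500

Let σ_i = S''(x_i). Step sizes h_i = 1, 1; slopes of the chords Δ_i = (y_(i+1) - y_i)/h_i = -12, 8.
  1·σ_0 + 4·σ_1 + 1·σ_2 = 6(Δ_1 - Δ_0) = 120
Clamped end conditions give two more equations: 2h_0·σ_0 + h_0·σ_1 = 6(Δ_0 - S'(-2)) = -78 and h_1·σ_1 + 2h_1·σ_2 = 6(S'(0) - Δ_1) = -36.
Solving the tridiagonal system: σ_0 = -137/2, σ_1 = 59, σ_2 = -95/2.
On [-1, 0], S'(x) = b_1 + 2c_1·(x + 1) + 3d_1·(x + 1)² with b_1 = Δ_1 - h_1(2σ_1 + σ_2)/6 = -15/4, c_1 = σ_1/2 = 59/2, d_1 = (σ_2 - σ_1)/(6h_1) = -71/4. So S'(-1) = -15/4.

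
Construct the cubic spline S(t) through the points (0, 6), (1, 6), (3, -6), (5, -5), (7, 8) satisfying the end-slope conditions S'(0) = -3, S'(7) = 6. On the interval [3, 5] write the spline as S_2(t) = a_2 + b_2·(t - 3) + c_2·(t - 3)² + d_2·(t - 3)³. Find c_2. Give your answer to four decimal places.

Write σ_i for S''(x_i). With h_i = 1, 2, 2, 2 and divided differences Δ_i = 0, -6, 1/2, 13/2, the continuity of S' gives the tridiagonal system
  1·σ_0 + 6·σ_1 + 2·σ_2 = 6(Δ_1 - Δ_0) = -36
  2·σ_1 + 8·σ_2 + 2·σ_3 = 6(Δ_2 - Δ_1) = 39
  2·σ_2 + 8·σ_3 + 2·σ_4 = 6(Δ_3 - Δ_2) = 36
Clamped end conditions give two more equations: 2h_0·σ_0 + h_0·σ_1 = 6(Δ_0 - S'(0)) = 18 and h_3·σ_3 + 2h_3·σ_4 = 6(S'(7) - Δ_3) = -3.
Solving: σ_0 = 615/43, σ_1 = -456/43, σ_2 = 573/86, σ_3 = 297/86, σ_4 = -213/86.
On [3, 5], with S_2(t) = a_2 + b_2·(t - 3) + c_2·(t - 3)² + d_2·(t - 3)³: c_2 = σ_2/2 = 573/172, d_2 = (σ_3 - σ_2)/(6h_2) = -23/86, b_2 = Δ_2 - h_2(2σ_2 + σ_3)/6 = -219/43.

3.3314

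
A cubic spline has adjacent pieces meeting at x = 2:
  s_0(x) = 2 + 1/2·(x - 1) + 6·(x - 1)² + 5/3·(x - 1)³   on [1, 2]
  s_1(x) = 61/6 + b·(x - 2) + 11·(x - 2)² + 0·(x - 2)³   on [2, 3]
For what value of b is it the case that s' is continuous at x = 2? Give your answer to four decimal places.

s_0'(x) = 1/2 + 12·(x - 1) + 5·(x - 1)², so s_0'(2) = 35/2. On the right, s_1'(2) = b, so b = 35/2.

17.5000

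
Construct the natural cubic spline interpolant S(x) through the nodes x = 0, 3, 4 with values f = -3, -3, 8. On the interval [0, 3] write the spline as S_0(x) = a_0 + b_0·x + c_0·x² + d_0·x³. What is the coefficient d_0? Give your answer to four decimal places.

Write σ_i for S''(x_i). With h_i = 3, 1 and divided differences Δ_i = 0, 11, the continuity of S' gives the tridiagonal system
  3·σ_0 + 8·σ_1 + 1·σ_2 = 6(Δ_1 - Δ_0) = 66
Natural end conditions: σ_0 = σ_2 = 0.
Hence σ_0 = 0, σ_1 = 33/4, σ_2 = 0.
On [0, 3], with S_0(x) = a_0 + b_0·x + c_0·x² + d_0·x³: c_0 = σ_0/2 = 0, d_0 = (σ_1 - σ_0)/(6h_0) = 11/24, b_0 = Δ_0 - h_0(2σ_0 + σ_1)/6 = -33/8.

0.4583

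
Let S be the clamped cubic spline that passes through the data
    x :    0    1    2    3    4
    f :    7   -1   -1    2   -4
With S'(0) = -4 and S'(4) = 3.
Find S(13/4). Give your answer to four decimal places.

0.3292

With M_i denoting the second derivative at x_i, h_i = 1, 1, 1, 1, and Δ_i = (y_(i+1) − y_i)/h_i = -8, 0, 3, -6:
  1·M_0 + 4·M_1 + 1·M_2 = 6(Δ_1 - Δ_0) = 48
  1·M_1 + 4·M_2 + 1·M_3 = 6(Δ_2 - Δ_1) = 18
  1·M_2 + 4·M_3 + 1·M_4 = 6(Δ_3 - Δ_2) = -54
Clamped end conditions give two more equations: 2h_0·M_0 + h_0·M_1 = 6(Δ_0 - S'(0)) = -24 and h_3·M_3 + 2h_3·M_4 = 6(S'(4) - Δ_3) = 54.
Solving the tridiagonal system: M_0 = -137/7, M_1 = 106/7, M_2 = 7, M_3 = -176/7, M_4 = 277/7.
On [3, 4], S(x) = 2 - 59/14·(x - 3) - 88/7·(x - 3)² + 151/14·(x - 3)³.
With (x - 3) = 1/4: S(13/4) = 295/896.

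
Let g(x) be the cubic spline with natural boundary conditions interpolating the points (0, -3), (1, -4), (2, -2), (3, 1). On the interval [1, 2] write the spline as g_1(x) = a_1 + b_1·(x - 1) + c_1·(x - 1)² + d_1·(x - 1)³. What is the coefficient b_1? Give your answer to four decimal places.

0.4667

With m_i denoting the second derivative at x_i, h_i = 1, 1, 1, and Δ_i = (y_(i+1) − y_i)/h_i = -1, 2, 3:
  1·m_0 + 4·m_1 + 1·m_2 = 6(Δ_1 - Δ_0) = 18
  1·m_1 + 4·m_2 + 1·m_3 = 6(Δ_2 - Δ_1) = 6
Natural end conditions: m_0 = m_3 = 0.
Solving: m_0 = 0, m_1 = 22/5, m_2 = 2/5, m_3 = 0.
On [1, 2], with g_1(x) = a_1 + b_1·(x - 1) + c_1·(x - 1)² + d_1·(x - 1)³: c_1 = m_1/2 = 11/5, d_1 = (m_2 - m_1)/(6h_1) = -2/3, b_1 = Δ_1 - h_1(2m_1 + m_2)/6 = 7/15.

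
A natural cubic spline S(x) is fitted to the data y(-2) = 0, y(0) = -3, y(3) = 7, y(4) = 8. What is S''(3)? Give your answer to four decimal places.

Put m_i = S'' at the i-th knot. Here h = (2, 3, 1) and Δ = (-3/2, 10/3, 1), so the interior equations h_(i-1)·m_(i-1) + 2(h_(i-1)+h_i)·m_i + h_i·m_(i+1) = 6(Δ_i − Δ_(i-1)) read
  2·m_0 + 10·m_1 + 3·m_2 = 6(Δ_1 - Δ_0) = 29
  3·m_1 + 8·m_2 + 1·m_3 = 6(Δ_2 - Δ_1) = -14
Natural end conditions: m_0 = m_3 = 0.
Hence m_0 = 0, m_1 = 274/71, m_2 = -227/71, m_3 = 0.

-3.1972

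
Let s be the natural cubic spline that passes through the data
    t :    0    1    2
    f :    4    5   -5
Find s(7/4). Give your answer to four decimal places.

-1.8555

Let m_i = s''(x_i). Step sizes h_i = 1, 1; slopes of the chords Δ_i = (y_(i+1) - y_i)/h_i = 1, -10.
  1·m_0 + 4·m_1 + 1·m_2 = 6(Δ_1 - Δ_0) = -66
Natural end conditions: m_0 = m_2 = 0.
Solving the tridiagonal system: m_0 = 0, m_1 = -33/2, m_2 = 0.
On [1, 2], s(t) = 5 - 9/2·(t - 1) - 33/4·(t - 1)² + 11/4·(t - 1)³.
With (t - 1) = 3/4: s(7/4) = -475/256.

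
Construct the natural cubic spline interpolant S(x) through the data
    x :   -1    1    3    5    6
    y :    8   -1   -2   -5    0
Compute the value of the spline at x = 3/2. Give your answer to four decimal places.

-1.5347

With σ_i denoting the second derivative at x_i, h_i = 2, 2, 2, 1, and Δ_i = (y_(i+1) − y_i)/h_i = -9/2, -1/2, -3/2, 5:
  2·σ_0 + 8·σ_1 + 2·σ_2 = 6(Δ_1 - Δ_0) = 24
  2·σ_1 + 8·σ_2 + 2·σ_3 = 6(Δ_2 - Δ_1) = -6
  2·σ_2 + 6·σ_3 + 1·σ_4 = 6(Δ_3 - Δ_2) = 39
Natural end conditions: σ_0 = σ_4 = 0.
Solving: σ_0 = 0, σ_1 = 321/82, σ_2 = -150/41, σ_3 = 633/82, σ_4 = 0.
On [1, 3], S(x) = -1 - 155/82·(x - 1) + 321/164·(x - 1)² - 207/328·(x - 1)³.
With (x - 1) = 1/2: S(3/2) = -4027/2624.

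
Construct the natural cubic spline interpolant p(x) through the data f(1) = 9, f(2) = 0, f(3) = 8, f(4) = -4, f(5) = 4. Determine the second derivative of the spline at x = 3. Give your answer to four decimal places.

-50.1429

Write σ_i for p''(x_i). With h_i = 1, 1, 1, 1 and divided differences Δ_i = -9, 8, -12, 8, the continuity of p' gives the tridiagonal system
  1·σ_0 + 4·σ_1 + 1·σ_2 = 6(Δ_1 - Δ_0) = 102
  1·σ_1 + 4·σ_2 + 1·σ_3 = 6(Δ_2 - Δ_1) = -120
  1·σ_2 + 4·σ_3 + 1·σ_4 = 6(Δ_3 - Δ_2) = 120
Natural end conditions: σ_0 = σ_4 = 0.
Forward elimination and back-substitution give σ_0 = 0, σ_1 = 1065/28, σ_2 = -351/7, σ_3 = 1191/28, σ_4 = 0.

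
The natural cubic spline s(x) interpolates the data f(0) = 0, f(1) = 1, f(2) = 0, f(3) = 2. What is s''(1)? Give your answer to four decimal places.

-4.4000

Let M_i = s''(x_i). Step sizes h_i = 1, 1, 1; slopes of the chords Δ_i = (y_(i+1) - y_i)/h_i = 1, -1, 2.
  1·M_0 + 4·M_1 + 1·M_2 = 6(Δ_1 - Δ_0) = -12
  1·M_1 + 4·M_2 + 1·M_3 = 6(Δ_2 - Δ_1) = 18
Natural end conditions: M_0 = M_3 = 0.
Solving the tridiagonal system: M_0 = 0, M_1 = -22/5, M_2 = 28/5, M_3 = 0.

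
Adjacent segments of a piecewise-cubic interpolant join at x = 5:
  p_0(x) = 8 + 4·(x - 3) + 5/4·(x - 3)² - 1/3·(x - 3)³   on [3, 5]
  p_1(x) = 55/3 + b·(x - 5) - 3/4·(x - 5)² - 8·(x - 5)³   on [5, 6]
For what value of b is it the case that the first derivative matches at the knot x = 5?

p_0'(x) = 4 + 5/2·(x - 3) - 1·(x - 3)², so p_0'(5) = 5. On the right, p_1'(5) = b, so b = 5.

5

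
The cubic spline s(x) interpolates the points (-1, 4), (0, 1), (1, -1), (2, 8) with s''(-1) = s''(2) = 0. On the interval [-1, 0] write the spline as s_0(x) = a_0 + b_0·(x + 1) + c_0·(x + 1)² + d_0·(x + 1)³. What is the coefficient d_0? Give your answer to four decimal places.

With M_i denoting the second derivative at x_i, h_i = 1, 1, 1, and Δ_i = (y_(i+1) − y_i)/h_i = -3, -2, 9:
  1·M_0 + 4·M_1 + 1·M_2 = 6(Δ_1 - Δ_0) = 6
  1·M_1 + 4·M_2 + 1·M_3 = 6(Δ_2 - Δ_1) = 66
Natural end conditions: M_0 = M_3 = 0.
Forward elimination and back-substitution give M_0 = 0, M_1 = -14/5, M_2 = 86/5, M_3 = 0.
On [-1, 0], with s_0(x) = a_0 + b_0·(x + 1) + c_0·(x + 1)² + d_0·(x + 1)³: c_0 = M_0/2 = 0, d_0 = (M_1 - M_0)/(6h_0) = -7/15, b_0 = Δ_0 - h_0(2M_0 + M_1)/6 = -38/15.

-0.4667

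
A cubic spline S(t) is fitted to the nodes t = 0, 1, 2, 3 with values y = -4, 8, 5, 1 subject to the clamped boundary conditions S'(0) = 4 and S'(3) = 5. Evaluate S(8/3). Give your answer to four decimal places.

0.6691

Put σ_i = S'' at the i-th knot. Here h = (1, 1, 1) and Δ = (12, -3, -4), so the interior equations h_(i-1)·σ_(i-1) + 2(h_(i-1)+h_i)·σ_i + h_i·σ_(i+1) = 6(Δ_i − Δ_(i-1)) read
  1·σ_0 + 4·σ_1 + 1·σ_2 = 6(Δ_1 - Δ_0) = -90
  1·σ_1 + 4·σ_2 + 1·σ_3 = 6(Δ_2 - Δ_1) = -6
Clamped end conditions give two more equations: 2h_0·σ_0 + h_0·σ_1 = 6(Δ_0 - S'(0)) = 48 and h_2·σ_2 + 2h_2·σ_3 = 6(S'(3) - Δ_2) = 54.
Forward elimination and back-substitution give σ_0 = 604/15, σ_1 = -488/15, σ_2 = -2/15, σ_3 = 406/15.
On [2, 3], S(t) = 5 - 127/15·(t - 2) - 1/15·(t - 2)² + 68/15·(t - 2)³.
With (t - 2) = 2/3: S(8/3) = 271/405.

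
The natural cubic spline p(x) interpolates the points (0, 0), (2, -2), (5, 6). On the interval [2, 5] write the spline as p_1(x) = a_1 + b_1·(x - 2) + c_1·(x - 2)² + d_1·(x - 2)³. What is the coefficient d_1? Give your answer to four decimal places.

-0.1222

Put m_i = p'' at the i-th knot. Here h = (2, 3) and Δ = (-1, 8/3), so the interior equations h_(i-1)·m_(i-1) + 2(h_(i-1)+h_i)·m_i + h_i·m_(i+1) = 6(Δ_i − Δ_(i-1)) read
  2·m_0 + 10·m_1 + 3·m_2 = 6(Δ_1 - Δ_0) = 22
Natural end conditions: m_0 = m_2 = 0.
Hence m_0 = 0, m_1 = 11/5, m_2 = 0.
On [2, 5], with p_1(x) = a_1 + b_1·(x - 2) + c_1·(x - 2)² + d_1·(x - 2)³: c_1 = m_1/2 = 11/10, d_1 = (m_2 - m_1)/(6h_1) = -11/90, b_1 = Δ_1 - h_1(2m_1 + m_2)/6 = 7/15.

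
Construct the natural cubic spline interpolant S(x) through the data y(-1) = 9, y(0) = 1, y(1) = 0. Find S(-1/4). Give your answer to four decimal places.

Write σ_i for S''(x_i). With h_i = 1, 1 and divided differences Δ_i = -8, -1, the continuity of S' gives the tridiagonal system
  1·σ_0 + 4·σ_1 + 1·σ_2 = 6(Δ_1 - Δ_0) = 42
Natural end conditions: σ_0 = σ_2 = 0.
Forward elimination and back-substitution give σ_0 = 0, σ_1 = 21/2, σ_2 = 0.
On [-1, 0], S(x) = 9 - 39/4·(x + 1) + 0·(x + 1)² + 7/4·(x + 1)³.
With (x + 1) = 3/4: S(-1/4) = 621/256.

2.4258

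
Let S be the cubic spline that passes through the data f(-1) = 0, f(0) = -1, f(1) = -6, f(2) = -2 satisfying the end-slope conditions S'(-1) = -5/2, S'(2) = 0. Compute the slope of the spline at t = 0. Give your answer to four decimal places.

With M_i denoting the second derivative at x_i, h_i = 1, 1, 1, and Δ_i = (y_(i+1) − y_i)/h_i = -1, -5, 4:
  1·M_0 + 4·M_1 + 1·M_2 = 6(Δ_1 - Δ_0) = -24
  1·M_1 + 4·M_2 + 1·M_3 = 6(Δ_2 - Δ_1) = 54
Clamped end conditions give two more equations: 2h_0·M_0 + h_0·M_1 = 6(Δ_0 - S'(-1)) = 9 and h_2·M_2 + 2h_2·M_3 = 6(S'(2) - Δ_2) = -24.
Forward elimination and back-substitution give M_0 = 178/15, M_1 = -221/15, M_2 = 346/15, M_3 = -353/15.
On [0, 1], S'(t) = b_1 + 2c_1·t + 3d_1·t² with b_1 = Δ_1 - h_1(2M_1 + M_2)/6 = -59/15, c_1 = M_1/2 = -221/30, d_1 = (M_2 - M_1)/(6h_1) = 63/10. So S'(0) = -59/15.

-3.9333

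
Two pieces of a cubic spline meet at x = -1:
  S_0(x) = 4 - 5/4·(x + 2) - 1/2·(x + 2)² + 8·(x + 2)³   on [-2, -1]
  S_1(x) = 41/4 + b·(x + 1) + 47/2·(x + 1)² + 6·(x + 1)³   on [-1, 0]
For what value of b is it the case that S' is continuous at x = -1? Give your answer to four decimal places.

S_0'(x) = -5/4 - 1·(x + 2) + 24·(x + 2)², so S_0'(-1) = 87/4. On the right, S_1'(-1) = b, so b = 87/4.

21.7500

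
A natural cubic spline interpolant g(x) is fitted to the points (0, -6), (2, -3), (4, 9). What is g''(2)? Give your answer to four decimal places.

Write σ_i for g''(x_i). With h_i = 2, 2 and divided differences Δ_i = 3/2, 6, the continuity of g' gives the tridiagonal system
  2·σ_0 + 8·σ_1 + 2·σ_2 = 6(Δ_1 - Δ_0) = 27
Natural end conditions: σ_0 = σ_2 = 0.
Solving the tridiagonal system: σ_0 = 0, σ_1 = 27/8, σ_2 = 0.

3.3750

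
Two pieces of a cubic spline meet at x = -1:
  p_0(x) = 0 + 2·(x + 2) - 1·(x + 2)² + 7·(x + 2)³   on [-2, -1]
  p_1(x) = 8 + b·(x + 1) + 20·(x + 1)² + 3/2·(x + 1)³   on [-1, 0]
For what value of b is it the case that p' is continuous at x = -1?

21

p_0'(x) = 2 - 2·(x + 2) + 21·(x + 2)², so p_0'(-1) = 21. On the right, p_1'(-1) = b, so b = 21.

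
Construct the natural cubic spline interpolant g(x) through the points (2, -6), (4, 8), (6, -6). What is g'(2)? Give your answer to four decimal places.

Write σ_i for g''(x_i). With h_i = 2, 2 and divided differences Δ_i = 7, -7, the continuity of g' gives the tridiagonal system
  2·σ_0 + 8·σ_1 + 2·σ_2 = 6(Δ_1 - Δ_0) = -84
Natural end conditions: σ_0 = σ_2 = 0.
Forward elimination and back-substitution give σ_0 = 0, σ_1 = -21/2, σ_2 = 0.
On [2, 4], g'(x) = b_0 + 2c_0·(x - 2) + 3d_0·(x - 2)² with b_0 = Δ_0 - h_0(2σ_0 + σ_1)/6 = 21/2, c_0 = σ_0/2 = 0, d_0 = (σ_1 - σ_0)/(6h_0) = -7/8. So g'(2) = 21/2.

10.5000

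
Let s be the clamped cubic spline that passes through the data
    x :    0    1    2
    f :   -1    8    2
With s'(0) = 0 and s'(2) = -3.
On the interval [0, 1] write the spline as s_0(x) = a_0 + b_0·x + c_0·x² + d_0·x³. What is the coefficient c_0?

24

With M_i denoting the second derivative at x_i, h_i = 1, 1, and Δ_i = (y_(i+1) − y_i)/h_i = 9, -6:
  1·M_0 + 4·M_1 + 1·M_2 = 6(Δ_1 - Δ_0) = -90
Clamped end conditions give two more equations: 2h_0·M_0 + h_0·M_1 = 6(Δ_0 - s'(0)) = 54 and h_1·M_1 + 2h_1·M_2 = 6(s'(2) - Δ_1) = 18.
Solving the tridiagonal system: M_0 = 48, M_1 = -42, M_2 = 30.
On [0, 1], with s_0(x) = a_0 + b_0·x + c_0·x² + d_0·x³: c_0 = M_0/2 = 24, d_0 = (M_1 - M_0)/(6h_0) = -15, b_0 = Δ_0 - h_0(2M_0 + M_1)/6 = 0.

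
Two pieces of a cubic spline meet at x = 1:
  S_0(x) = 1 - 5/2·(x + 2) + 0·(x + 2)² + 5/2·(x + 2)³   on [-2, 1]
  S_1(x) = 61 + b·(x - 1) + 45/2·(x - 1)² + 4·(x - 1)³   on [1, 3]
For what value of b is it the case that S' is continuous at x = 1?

65

S_0'(x) = -5/2 + 0·(x + 2) + 15/2·(x + 2)², so S_0'(1) = 65. On the right, S_1'(1) = b, so b = 65.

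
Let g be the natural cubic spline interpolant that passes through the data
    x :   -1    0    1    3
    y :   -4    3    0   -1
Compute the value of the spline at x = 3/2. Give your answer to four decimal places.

Write M_i for g''(x_i). With h_i = 1, 1, 2 and divided differences Δ_i = 7, -3, -1/2, the continuity of g' gives the tridiagonal system
  1·M_0 + 4·M_1 + 1·M_2 = 6(Δ_1 - Δ_0) = -60
  1·M_1 + 6·M_2 + 2·M_3 = 6(Δ_2 - Δ_1) = 15
Natural end conditions: M_0 = M_3 = 0.
Hence M_0 = 0, M_1 = -375/23, M_2 = 120/23, M_3 = 0.
On [1, 3], g(x) = 0 - 183/46·(x - 1) + 60/23·(x - 1)² - 10/23·(x - 1)³.
With (x - 1) = 1/2: g(3/2) = -32/23.

-1.3913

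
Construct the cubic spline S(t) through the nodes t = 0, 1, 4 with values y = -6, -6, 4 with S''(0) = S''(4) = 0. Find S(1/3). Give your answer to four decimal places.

Put M_i = S'' at the i-th knot. Here h = (1, 3) and Δ = (0, 10/3), so the interior equations h_(i-1)·M_(i-1) + 2(h_(i-1)+h_i)·M_i + h_i·M_(i+1) = 6(Δ_i − Δ_(i-1)) read
  1·M_0 + 8·M_1 + 3·M_2 = 6(Δ_1 - Δ_0) = 20
Natural end conditions: M_0 = M_2 = 0.
Hence M_0 = 0, M_1 = 5/2, M_2 = 0.
On [0, 1], S(t) = -6 - 5/12·t + 0·t² + 5/12·t³.
With t = 1/3: S(1/3) = -496/81.

-6.1235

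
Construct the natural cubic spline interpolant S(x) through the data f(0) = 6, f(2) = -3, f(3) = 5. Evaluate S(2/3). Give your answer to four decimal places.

0.5309

Put m_i = S'' at the i-th knot. Here h = (2, 1) and Δ = (-9/2, 8), so the interior equations h_(i-1)·m_(i-1) + 2(h_(i-1)+h_i)·m_i + h_i·m_(i+1) = 6(Δ_i − Δ_(i-1)) read
  2·m_0 + 6·m_1 + 1·m_2 = 6(Δ_1 - Δ_0) = 75
Natural end conditions: m_0 = m_2 = 0.
Solving: m_0 = 0, m_1 = 25/2, m_2 = 0.
On [0, 2], S(x) = 6 - 26/3·x + 0·x² + 25/24·x³.
With x = 2/3: S(2/3) = 43/81.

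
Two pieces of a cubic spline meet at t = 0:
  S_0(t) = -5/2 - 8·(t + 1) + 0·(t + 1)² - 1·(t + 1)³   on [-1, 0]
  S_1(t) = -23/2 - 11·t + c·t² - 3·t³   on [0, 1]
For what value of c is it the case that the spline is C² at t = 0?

S_0''(t) = 0 - 6·(t + 1), so S_0''(0) = -6. On the right, S_1''(0) = 2c, so c = -3.

-3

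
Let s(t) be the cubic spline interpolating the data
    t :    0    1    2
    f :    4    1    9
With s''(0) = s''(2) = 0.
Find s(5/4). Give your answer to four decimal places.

2.0977

Put m_i = s'' at the i-th knot. Here h = (1, 1) and Δ = (-3, 8), so the interior equations h_(i-1)·m_(i-1) + 2(h_(i-1)+h_i)·m_i + h_i·m_(i+1) = 6(Δ_i − Δ_(i-1)) read
  1·m_0 + 4·m_1 + 1·m_2 = 6(Δ_1 - Δ_0) = 66
Natural end conditions: m_0 = m_2 = 0.
Hence m_0 = 0, m_1 = 33/2, m_2 = 0.
On [1, 2], s(t) = 1 + 5/2·(t - 1) + 33/4·(t - 1)² - 11/4·(t - 1)³.
With (t - 1) = 1/4: s(5/4) = 537/256.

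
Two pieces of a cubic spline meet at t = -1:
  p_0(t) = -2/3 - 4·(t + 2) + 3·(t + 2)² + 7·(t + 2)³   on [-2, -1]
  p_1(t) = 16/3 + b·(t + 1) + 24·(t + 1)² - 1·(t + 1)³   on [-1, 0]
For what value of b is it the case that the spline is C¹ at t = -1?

p_0'(t) = -4 + 6·(t + 2) + 21·(t + 2)², so p_0'(-1) = 23. On the right, p_1'(-1) = b, so b = 23.

23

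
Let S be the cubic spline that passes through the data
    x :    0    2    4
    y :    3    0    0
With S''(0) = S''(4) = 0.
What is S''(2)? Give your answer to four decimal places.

1.1250

Put M_i = S'' at the i-th knot. Here h = (2, 2) and Δ = (-3/2, 0), so the interior equations h_(i-1)·M_(i-1) + 2(h_(i-1)+h_i)·M_i + h_i·M_(i+1) = 6(Δ_i − Δ_(i-1)) read
  2·M_0 + 8·M_1 + 2·M_2 = 6(Δ_1 - Δ_0) = 9
Natural end conditions: M_0 = M_2 = 0.
Forward elimination and back-substitution give M_0 = 0, M_1 = 9/8, M_2 = 0.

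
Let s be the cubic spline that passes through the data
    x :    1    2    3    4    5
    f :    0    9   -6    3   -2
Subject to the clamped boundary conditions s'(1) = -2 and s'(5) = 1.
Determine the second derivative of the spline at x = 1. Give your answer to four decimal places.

67.6071

Write M_i for s''(x_i). With h_i = 1, 1, 1, 1 and divided differences Δ_i = 9, -15, 9, -5, the continuity of s' gives the tridiagonal system
  1·M_0 + 4·M_1 + 1·M_2 = 6(Δ_1 - Δ_0) = -144
  1·M_1 + 4·M_2 + 1·M_3 = 6(Δ_2 - Δ_1) = 144
  1·M_2 + 4·M_3 + 1·M_4 = 6(Δ_3 - Δ_2) = -84
Clamped end conditions give two more equations: 2h_0·M_0 + h_0·M_1 = 6(Δ_0 - s'(1)) = 66 and h_3·M_3 + 2h_3·M_4 = 6(s'(5) - Δ_3) = 36.
Solving: M_0 = 1893/28, M_1 = -969/14, M_2 = 261/4, M_3 = -669/14, M_4 = 1173/28.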